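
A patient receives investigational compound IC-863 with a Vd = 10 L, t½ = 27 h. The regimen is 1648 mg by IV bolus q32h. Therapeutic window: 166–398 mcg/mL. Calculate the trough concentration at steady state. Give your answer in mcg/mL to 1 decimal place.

k = ln2/t½ = ln2/27 ≈ 0.025672 h⁻¹; fraction remaining f = e^(−kτ) = e^(−0.025672×32) ≈ 0.4398.
Each bolus raises the concentration by D/Vd = 1648/10 ≈ 164.800 mcg/mL.
Steady-state trough Cmin,ss = C₀·f/(1−f) ≈ 164.800 × 0.4398/0.5602 ≈ 129.381 mcg/mL.
Trough 129.4 mcg/mL vs MEC 166 mcg/mL: subtherapeutic.

129.4 mcg/mL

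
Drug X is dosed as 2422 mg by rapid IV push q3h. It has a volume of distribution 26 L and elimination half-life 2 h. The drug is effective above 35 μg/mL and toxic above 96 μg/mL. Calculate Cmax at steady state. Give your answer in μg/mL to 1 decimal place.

Over one 3-h interval, 3/2 ≈ 1.5 half-lives elapse, leaving f ≈ 0.3536 of each dose.
At steady state, accumulation factor R = 1/(1 − e^(−kτ)) ≈ 1.5470.
Each bolus raises the concentration by D/Vd = 2422/26 ≈ 93.154 μg/mL.
Cmax,ss = C₀/(1 − f) ≈ 93.154/0.6464 ≈ 144.112 μg/mL.
Peak 144.1 μg/mL vs MTC 96 μg/mL: exceeds toxic threshold.

144.1 μg/mL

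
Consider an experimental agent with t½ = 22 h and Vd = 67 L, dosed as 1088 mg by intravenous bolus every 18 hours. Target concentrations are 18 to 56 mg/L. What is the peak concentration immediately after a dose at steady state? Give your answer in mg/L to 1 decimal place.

37.5 mg/L

k = ln2/t½ = ln2/22 ≈ 0.031507 h⁻¹; fraction remaining f = e^(−kτ) = e^(−0.031507×18) ≈ 0.5672.
At steady state, accumulation factor R = 1/(1 − e^(−kτ)) ≈ 2.3105.
Each bolus raises the concentration by D/Vd = 1088/67 ≈ 16.239 mg/L.
Cmax,ss = C₀/(1 − f) ≈ 16.239/0.4328 ≈ 37.521 mg/L.
Peak 37.5 mg/L vs MTC 56 mg/L: below toxic threshold.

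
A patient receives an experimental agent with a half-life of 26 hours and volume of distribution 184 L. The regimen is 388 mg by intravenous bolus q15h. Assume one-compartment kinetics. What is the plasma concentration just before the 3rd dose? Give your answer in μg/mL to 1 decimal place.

f = (1/2)^(τ/t½) = (1/2)^(15/26) ≈ 0.6704.
C₀ = D/Vd = 388/184 ≈ 2.109 μg/mL.
Before the 3rd dose, 2 doses have been given. Superposition: Cmin = C₀·(f + f²).
≈ 2.109 × (0.6704 + 0.4494) ≈ 2.109 × 1.1198 ≈ 2.362 μg/mL.

2.4 μg/mL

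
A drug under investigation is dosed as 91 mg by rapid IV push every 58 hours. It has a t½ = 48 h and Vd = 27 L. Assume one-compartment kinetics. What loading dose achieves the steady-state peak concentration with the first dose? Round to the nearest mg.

f = (1/2)^(58/48) ≈ 0.432768; accumulation ratio R = 1/(1−f) ≈ 1.76295.
Loading dose to hit Cmax,ss on first dose: D_load = D_maint·R ≈ 91 × 1.76295 ≈ 160.43 mg.

160 mg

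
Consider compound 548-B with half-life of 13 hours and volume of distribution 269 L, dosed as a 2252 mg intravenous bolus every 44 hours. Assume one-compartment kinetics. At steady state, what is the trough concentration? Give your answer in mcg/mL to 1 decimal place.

0.9 mcg/mL

k = ln2/t½ = ln2/13 ≈ 0.053319 h⁻¹; fraction remaining f = e^(−kτ) = e^(−0.053319×44) ≈ 0.0957.
At steady state, accumulation factor R = 1/(1 − e^(−kτ)) ≈ 1.1058.
Single-dose peak C₀ = D/Vd = 2252/269 ≈ 8.372 mcg/mL.
Cmax,ss = C₀/(1 − f) ≈ 8.372/0.9043 ≈ 9.258 mcg/mL.
Steady-state trough Cmin,ss = Cmax,ss·f ≈ 9.258 × 0.0957 ≈ 0.886 mcg/mL.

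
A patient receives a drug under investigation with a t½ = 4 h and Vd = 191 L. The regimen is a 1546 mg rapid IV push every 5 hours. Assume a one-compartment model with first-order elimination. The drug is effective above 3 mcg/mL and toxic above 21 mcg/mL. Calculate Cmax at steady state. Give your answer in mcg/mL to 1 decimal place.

τ/t½ = 5/4 ≈ 1.25, so fraction remaining f = (1/2)^(5/4) ≈ 0.4204.
At steady state, accumulation factor R = 1/(1 − e^(−kτ)) ≈ 1.7253.
Each bolus raises the concentration by D/Vd = 1546/191 ≈ 8.094 mcg/mL.
Steady-state peak Cmax,ss = C₀·R ≈ 8.094 × 1.7253 ≈ 13.965 mcg/mL.
Peak 14.0 mcg/mL vs MTC 21 mcg/mL: below toxic threshold.

14.0 mcg/mL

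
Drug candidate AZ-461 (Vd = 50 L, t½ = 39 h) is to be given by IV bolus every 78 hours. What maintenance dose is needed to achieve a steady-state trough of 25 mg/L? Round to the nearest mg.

τ/t½ = 78/39 ≈ 2, so f = (1/2)^(78/39) ≈ 0.250000.
Cmin,ss = (D/Vd)·f/(1−f), so D = Cmin,ss·Vd·(1−f)/f.
D = 25 × 50 × (1−f)/f ≈ 25 × 50 × 3.00000 ≈ 3750.00 mg.

3750 mg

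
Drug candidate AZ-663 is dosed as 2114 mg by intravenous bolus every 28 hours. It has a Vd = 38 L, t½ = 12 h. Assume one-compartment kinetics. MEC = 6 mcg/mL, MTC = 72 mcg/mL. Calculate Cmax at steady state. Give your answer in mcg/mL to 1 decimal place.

69.4 mcg/mL

τ/t½ = 28/12 ≈ 2.3333, so fraction remaining f = (1/2)^(28/12) ≈ 0.1984.
At steady state, accumulation factor R = 1/(1 − e^(−kτ)) ≈ 1.2475.
Each bolus raises the concentration by D/Vd = 2114/38 ≈ 55.632 mcg/mL.
Steady-state peak Cmax,ss = C₀·R ≈ 55.632 × 1.2475 ≈ 69.401 mcg/mL.
Peak 69.4 mcg/mL vs MTC 72 mcg/mL: below toxic threshold.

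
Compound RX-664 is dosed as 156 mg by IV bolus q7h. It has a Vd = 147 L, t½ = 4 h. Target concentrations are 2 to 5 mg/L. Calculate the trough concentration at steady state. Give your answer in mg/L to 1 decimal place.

0.4 mg/L

Over one 7-h interval, 7/4 ≈ 1.75 half-lives elapse, leaving f ≈ 0.2973 of each dose.
Each bolus raises the concentration by D/Vd = 156/147 ≈ 1.061 mg/L.
Steady-state trough Cmin,ss = C₀·f/(1−f) ≈ 1.061 × 0.2973/0.7027 ≈ 0.449 mg/L.
Trough 0.4 mg/L vs MEC 2 mg/L: subtherapeutic.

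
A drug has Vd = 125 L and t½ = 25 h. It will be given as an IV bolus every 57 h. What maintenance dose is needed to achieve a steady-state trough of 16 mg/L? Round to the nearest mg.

7714 mg

τ/t½ = 57/25 ≈ 2.28, so f = (1/2)^(57/25) ≈ 0.205898.
Cmin,ss = (D/Vd)·f/(1−f), so D = Cmin,ss·Vd·(1−f)/f.
D = 16 × 125 × (1−f)/f ≈ 16 × 125 × 3.85677 ≈ 7713.54 mg.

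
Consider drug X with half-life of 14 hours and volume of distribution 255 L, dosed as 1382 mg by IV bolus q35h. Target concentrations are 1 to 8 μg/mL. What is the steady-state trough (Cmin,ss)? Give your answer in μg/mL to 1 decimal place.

1.2 μg/mL

τ/t½ = 35/14 ≈ 2.5, so fraction remaining f = (1/2)^(35/14) ≈ 0.1768.
Accumulation ratio R = 1/(1 − f) ≈ 1/0.8232 ≈ 1.2148.
Each bolus raises the concentration by D/Vd = 1382/255 ≈ 5.420 μg/mL.
Steady-state peak Cmax,ss = C₀·R ≈ 5.420 × 1.2148 ≈ 6.584 μg/mL.
One interval later, Cmin,ss = Cmax,ss·e^(−kτ) ≈ 6.584 × 0.1768 ≈ 1.164 μg/mL.
Trough 1.2 μg/mL vs MEC 1 μg/mL: adequate.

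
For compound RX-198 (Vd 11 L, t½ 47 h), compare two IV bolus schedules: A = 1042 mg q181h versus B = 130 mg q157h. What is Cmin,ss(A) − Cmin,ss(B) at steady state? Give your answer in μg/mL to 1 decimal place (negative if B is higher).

Regimen A: f = (1/2)^(181/47) ≈ 0.0693; Cmin,ss = (1042/11)·f/(1−f) ≈ 7.053 μg/mL.
Regimen B: f = (1/2)^(157/47) ≈ 0.0987; Cmin,ss = (130/11)·f/(1−f) ≈ 1.294 μg/mL.
Difference ≈ 7.053 − 1.294 ≈ 5.759 μg/mL.

5.8 μg/mL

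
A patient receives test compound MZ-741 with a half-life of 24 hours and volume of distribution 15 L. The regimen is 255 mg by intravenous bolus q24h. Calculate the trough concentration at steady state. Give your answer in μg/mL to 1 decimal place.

τ = 24 h = 1 half-life, so f = (1/2)^1 = 0.5.
Accumulation ratio R = 1/(1 − f) = 1/0.5 = 2/1.
Single-dose peak C₀ = D/Vd = 255/15 = 17 μg/mL.
Steady-state peak Cmax,ss = C₀·R = 17 × 2/1 ≈ 34.000 μg/mL.
Steady-state trough Cmin,ss = Cmax,ss·f ≈ 34.000 × 0.5 ≈ 17.000 μg/mL.

17.0 μg/mL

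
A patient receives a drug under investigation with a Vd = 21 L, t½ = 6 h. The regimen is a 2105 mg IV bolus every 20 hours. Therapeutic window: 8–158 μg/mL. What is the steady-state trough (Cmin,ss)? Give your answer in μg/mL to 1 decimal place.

τ/t½ = 20/6 ≈ 3.3333, so fraction remaining f = (1/2)^(20/6) ≈ 0.0992.
At steady state, accumulation factor R = 1/(1 − e^(−kτ)) ≈ 1.1101.
Each bolus raises the concentration by D/Vd = 2105/21 ≈ 100.238 μg/mL.
Cmax,ss = C₀/(1 − f) ≈ 100.238/0.9008 ≈ 111.277 μg/mL.
Steady-state trough Cmin,ss = Cmax,ss·f ≈ 111.277 × 0.0992 ≈ 11.039 μg/mL.
Trough 11.0 μg/mL vs MEC 8 μg/mL: adequate.

11.0 μg/mL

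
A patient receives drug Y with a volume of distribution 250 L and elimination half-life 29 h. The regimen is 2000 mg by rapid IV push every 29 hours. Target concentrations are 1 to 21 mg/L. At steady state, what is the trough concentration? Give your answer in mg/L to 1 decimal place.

8.0 mg/L

The dosing interval is 1 half-life, so f = 2^(−1) = 0.5.
Accumulation ratio R = 1/(1 − f) = 1/0.5 = 2/1.
Single-dose peak C₀ = D/Vd = 2000/250 = 8 mg/L.
Steady-state peak Cmax,ss = C₀·R = 8 × 2/1 ≈ 16.000 mg/L.
Steady-state trough Cmin,ss = Cmax,ss·f ≈ 16.000 × 0.5 ≈ 8.000 mg/L.
Trough 8.0 mg/L vs MEC 1 mg/L: adequate.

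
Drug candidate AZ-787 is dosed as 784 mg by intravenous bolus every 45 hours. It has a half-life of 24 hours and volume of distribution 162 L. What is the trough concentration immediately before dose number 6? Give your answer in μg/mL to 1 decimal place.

1.8 μg/mL

f = (1/2)^(τ/t½) = (1/2)^(45/24) ≈ 0.2726.
C₀ = D/Vd = 784/162 ≈ 4.840 μg/mL.
Before the 6th dose, 5 doses have been given. Superposition: Cmin = C₀·(f + f² + … + f^5).
≈ 4.840 × (0.2726 + 0.0743 + 0.0203 + 0.0055 + 0.0015) ≈ 4.840 × 0.3742 ≈ 1.811 μg/mL.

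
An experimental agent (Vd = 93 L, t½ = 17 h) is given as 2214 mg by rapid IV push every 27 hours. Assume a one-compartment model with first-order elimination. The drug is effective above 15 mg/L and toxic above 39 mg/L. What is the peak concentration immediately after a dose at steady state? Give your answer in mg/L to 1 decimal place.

τ/t½ = 27/17 ≈ 1.5882, so fraction remaining f = (1/2)^(27/17) ≈ 0.3326.
At steady state, accumulation factor R = 1/(1 − e^(−kτ)) ≈ 1.4984.
Single-dose peak C₀ = D/Vd = 2214/93 ≈ 23.806 mg/L.
Steady-state peak Cmax,ss = C₀·R ≈ 23.806 × 1.4984 ≈ 35.671 mg/L.
Peak 35.7 mg/L vs MTC 39 mg/L: below toxic threshold.

35.7 mg/L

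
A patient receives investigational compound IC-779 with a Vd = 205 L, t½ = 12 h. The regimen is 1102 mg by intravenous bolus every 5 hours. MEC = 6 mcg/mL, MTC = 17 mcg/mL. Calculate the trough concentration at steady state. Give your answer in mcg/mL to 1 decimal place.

Over one 5-h interval, 5/12 ≈ 0.41667 half-lives elapse, leaving f ≈ 0.7492 of each dose.
At steady state, accumulation factor R = 1/(1 − e^(−kτ)) ≈ 3.9872.
Each bolus raises the concentration by D/Vd = 1102/205 ≈ 5.376 mcg/mL.
Cmax,ss = C₀/(1 − f) ≈ 5.376/0.2508 ≈ 21.435 mcg/mL.
Steady-state trough Cmin,ss = Cmax,ss·f ≈ 21.435 × 0.7492 ≈ 16.059 mcg/mL.
Trough 16.1 mcg/mL vs MEC 6 mcg/mL: adequate.

16.1 mcg/mL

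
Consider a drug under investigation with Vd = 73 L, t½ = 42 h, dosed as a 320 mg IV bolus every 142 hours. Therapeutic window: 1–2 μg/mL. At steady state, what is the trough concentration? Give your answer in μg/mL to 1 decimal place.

0.5 μg/mL

τ/t½ = 142/42 ≈ 3.381, so fraction remaining f = (1/2)^(142/42) ≈ 0.0960.
At steady state, accumulation factor R = 1/(1 − e^(−kτ)) ≈ 1.1062.
Single-dose peak C₀ = D/Vd = 320/73 ≈ 4.384 μg/mL.
Cmax,ss = C₀/(1 − f) ≈ 4.384/0.9040 ≈ 4.850 μg/mL.
Steady-state trough Cmin,ss = Cmax,ss·f ≈ 4.850 × 0.0960 ≈ 0.466 μg/mL.
Trough 0.5 μg/mL vs MEC 1 μg/mL: subtherapeutic.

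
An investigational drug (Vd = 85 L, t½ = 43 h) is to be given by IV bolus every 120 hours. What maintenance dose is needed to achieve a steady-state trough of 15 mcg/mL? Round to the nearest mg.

7548 mg

τ/t½ = 120/43 ≈ 2.7907, so f = (1/2)^(120/43) ≈ 0.144516.
Cmin,ss = (D/Vd)·f/(1−f), so D = Cmin,ss·Vd·(1−f)/f.
D = 15 × 85 × (1−f)/f ≈ 15 × 85 × 5.91965 ≈ 7547.55 mg.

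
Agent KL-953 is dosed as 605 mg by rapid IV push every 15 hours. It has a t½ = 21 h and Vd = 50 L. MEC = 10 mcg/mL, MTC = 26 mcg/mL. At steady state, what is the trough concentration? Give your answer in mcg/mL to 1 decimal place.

18.9 mcg/mL

Over one 15-h interval, 15/21 ≈ 0.71429 half-lives elapse, leaving f ≈ 0.6095 of each dose.
Accumulation ratio R = 1/(1 − f) ≈ 1/0.3905 ≈ 2.5608.
Single-dose peak C₀ = D/Vd = 605/50 ≈ 12.100 mcg/mL.
Steady-state peak Cmax,ss = C₀·R ≈ 12.100 × 2.5608 ≈ 30.986 mcg/mL.
One interval later, Cmin,ss = Cmax,ss·e^(−kτ) ≈ 30.986 × 0.6095 ≈ 18.886 mcg/mL.
Trough 18.9 mcg/mL vs MEC 10 mcg/mL: adequate.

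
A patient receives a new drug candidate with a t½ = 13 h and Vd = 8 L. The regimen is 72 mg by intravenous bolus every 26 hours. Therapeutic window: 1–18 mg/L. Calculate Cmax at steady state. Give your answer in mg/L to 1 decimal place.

τ = 26 h = 2 half-lives, so f = (1/2)^2 = 0.25.
At steady state, R = 1/(1 − 0.25) = 4/3.
Single-dose peak C₀ = D/Vd = 72/8 = 9 mg/L.
Steady-state peak Cmax,ss = C₀·R = 9 × 4/3 ≈ 12.000 mg/L.
Peak 12.0 mg/L vs MTC 18 mg/L: below toxic threshold.

12.0 mg/L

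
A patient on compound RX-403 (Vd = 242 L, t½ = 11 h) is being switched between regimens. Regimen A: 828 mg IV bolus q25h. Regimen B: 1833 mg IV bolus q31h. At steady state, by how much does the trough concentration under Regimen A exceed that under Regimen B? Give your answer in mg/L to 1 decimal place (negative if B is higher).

Regimen A: f = (1/2)^(25/11) ≈ 0.2069; Cmin,ss = (828/242)·f/(1−f) ≈ 0.893 mg/L.
Regimen B: f = (1/2)^(31/11) ≈ 0.1418; Cmin,ss = (1833/242)·f/(1−f) ≈ 1.252 mg/L.
Difference ≈ 0.893 − 1.252 ≈ -0.359 mg/L.

-0.4 mg/L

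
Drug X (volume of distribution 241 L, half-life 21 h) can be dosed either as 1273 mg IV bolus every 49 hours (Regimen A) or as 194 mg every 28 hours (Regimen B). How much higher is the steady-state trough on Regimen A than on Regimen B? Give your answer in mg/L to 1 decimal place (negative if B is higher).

0.8 mg/L

Regimen A: f = (1/2)^(49/21) ≈ 0.1984; Cmin,ss = (1273/241)·f/(1−f) ≈ 1.307 mg/L.
Regimen B: f = (1/2)^(28/21) ≈ 0.3969; Cmin,ss = (194/241)·f/(1−f) ≈ 0.530 mg/L.
Difference ≈ 1.307 − 0.530 ≈ 0.777 mg/L.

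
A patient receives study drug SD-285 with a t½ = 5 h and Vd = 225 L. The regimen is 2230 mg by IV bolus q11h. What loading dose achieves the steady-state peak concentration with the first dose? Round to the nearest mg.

f = (1/2)^(11/5) ≈ 0.217638; accumulation ratio R = 1/(1−f) ≈ 1.27818.
Loading dose to hit Cmax,ss on first dose: D_load = D_maint·R ≈ 2230 × 1.27818 ≈ 2850.34 mg.

2850 mg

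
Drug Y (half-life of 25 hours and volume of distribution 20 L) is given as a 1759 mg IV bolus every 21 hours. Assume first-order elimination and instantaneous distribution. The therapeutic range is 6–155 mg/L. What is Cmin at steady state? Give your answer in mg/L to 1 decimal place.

k = ln2/t½ = ln2/25 ≈ 0.027726 h⁻¹; fraction remaining f = e^(−kτ) = e^(−0.027726×21) ≈ 0.5586.
Single-dose peak C₀ = D/Vd = 1759/20 ≈ 87.950 mg/L.
Steady-state trough Cmin,ss = C₀·f/(1−f) ≈ 87.950 × 0.5586/0.4414 ≈ 111.302 mg/L.
Trough 111.3 mg/L vs MEC 6 mg/L: adequate.

111.3 mg/L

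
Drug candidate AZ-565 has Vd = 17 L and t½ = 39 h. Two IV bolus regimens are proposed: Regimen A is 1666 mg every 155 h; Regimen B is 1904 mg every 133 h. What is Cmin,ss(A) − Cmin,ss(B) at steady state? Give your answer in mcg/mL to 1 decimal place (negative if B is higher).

Regimen A: f = (1/2)^(155/39) ≈ 0.0636; Cmin,ss = (1666/17)·f/(1−f) ≈ 6.656 mcg/mL.
Regimen B: f = (1/2)^(133/39) ≈ 0.0941; Cmin,ss = (1904/17)·f/(1−f) ≈ 11.634 mcg/mL.
Difference ≈ 6.656 − 11.634 ≈ -4.978 mcg/mL.

-5.0 mcg/mL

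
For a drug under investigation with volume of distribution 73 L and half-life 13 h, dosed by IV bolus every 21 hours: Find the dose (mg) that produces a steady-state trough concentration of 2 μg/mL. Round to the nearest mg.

301 mg

τ/t½ = 21/13 ≈ 1.6154, so f = (1/2)^(21/13) ≈ 0.326378.
Cmin,ss = (D/Vd)·f/(1−f), so D = Cmin,ss·Vd·(1−f)/f.
D = 2 × 73 × (1−f)/f ≈ 2 × 73 × 2.06393 ≈ 301.33 mg.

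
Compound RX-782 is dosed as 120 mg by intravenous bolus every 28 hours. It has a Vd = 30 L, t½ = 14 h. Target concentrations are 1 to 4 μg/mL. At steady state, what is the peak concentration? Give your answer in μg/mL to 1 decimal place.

The dosing interval is 2 half-lives, so f = 2^(−2) = 0.25.
Accumulation ratio R = 1/(1 − f) = 1/0.75 = 4/3.
Single-dose peak C₀ = D/Vd = 120/30 = 4 μg/mL.
Steady-state peak Cmax,ss = C₀·R = 4 × 4/3 ≈ 5.333 μg/mL.
Peak 5.3 μg/mL vs MTC 4 μg/mL: exceeds toxic threshold.

5.3 μg/mL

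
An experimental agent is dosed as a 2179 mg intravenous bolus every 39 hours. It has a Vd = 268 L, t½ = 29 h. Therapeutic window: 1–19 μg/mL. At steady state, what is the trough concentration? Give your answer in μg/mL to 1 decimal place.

k = ln2/t½ = ln2/29 ≈ 0.023902 h⁻¹; fraction remaining f = e^(−kτ) = e^(−0.023902×39) ≈ 0.3937.
Accumulation ratio R = 1/(1 − f) ≈ 1/0.6063 ≈ 1.6493.
Each bolus raises the concentration by D/Vd = 2179/268 ≈ 8.131 μg/mL.
Steady-state peak Cmax,ss = C₀·R ≈ 8.131 × 1.6493 ≈ 13.410 μg/mL.
One interval later, Cmin,ss = Cmax,ss·e^(−kτ) ≈ 13.410 × 0.3937 ≈ 5.280 μg/mL.
Trough 5.3 μg/mL vs MEC 1 μg/mL: adequate.

5.3 μg/mL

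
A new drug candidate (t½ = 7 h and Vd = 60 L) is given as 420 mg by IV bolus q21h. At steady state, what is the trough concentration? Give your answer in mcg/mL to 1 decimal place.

1.0 mcg/mL

The dosing interval is 3 half-lives, so f = 2^(−3) = 0.125.
Accumulation ratio R = 1/(1 − f) = 1/0.875 = 8/7.
Single-dose peak C₀ = D/Vd = 420/60 = 7 mcg/mL.
Steady-state peak Cmax,ss = C₀·R = 7 × 8/7 ≈ 8.000 mcg/mL.
Steady-state trough Cmin,ss = Cmax,ss·f ≈ 8.000 × 0.125 ≈ 1.000 mcg/mL.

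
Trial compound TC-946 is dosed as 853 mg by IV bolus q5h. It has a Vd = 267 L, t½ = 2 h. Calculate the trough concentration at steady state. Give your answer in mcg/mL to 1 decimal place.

0.7 mcg/mL

Over one 5-h interval, 5/2 ≈ 2.5 half-lives elapse, leaving f ≈ 0.1768 of each dose.
At steady state, accumulation factor R = 1/(1 − e^(−kτ)) ≈ 1.2148.
Single-dose peak C₀ = D/Vd = 853/267 ≈ 3.195 mcg/mL.
Steady-state peak Cmax,ss = C₀·R ≈ 3.195 × 1.2148 ≈ 3.881 mcg/mL.
Steady-state trough Cmin,ss = Cmax,ss·f ≈ 3.881 × 0.1768 ≈ 0.686 mcg/mL.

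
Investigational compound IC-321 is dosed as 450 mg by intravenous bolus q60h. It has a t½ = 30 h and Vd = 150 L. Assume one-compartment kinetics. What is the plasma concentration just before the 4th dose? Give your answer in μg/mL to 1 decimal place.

f = (1/2)^(τ/t½) = (1/2)^(60/30) ≈ 0.2500.
C₀ = D/Vd = 450/150 ≈ 3.000 μg/mL.
Before the 4th dose, 3 doses have been given. Superposition: Cmin = C₀·(f + f² + … + f^3).
≈ 3.000 × (0.2500 + 0.0625 + 0.0156) ≈ 3.000 × 0.3281 ≈ 0.984 μg/mL.

1.0 μg/mL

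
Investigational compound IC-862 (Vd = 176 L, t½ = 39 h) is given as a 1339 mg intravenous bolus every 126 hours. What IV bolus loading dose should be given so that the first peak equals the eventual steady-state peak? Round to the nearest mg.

f = (1/2)^(126/39) ≈ 0.106523; accumulation ratio R = 1/(1−f) ≈ 1.11922.
Loading dose to hit Cmax,ss on first dose: D_load = D_maint·R ≈ 1339 × 1.11922 ≈ 1498.64 mg.

1499 mg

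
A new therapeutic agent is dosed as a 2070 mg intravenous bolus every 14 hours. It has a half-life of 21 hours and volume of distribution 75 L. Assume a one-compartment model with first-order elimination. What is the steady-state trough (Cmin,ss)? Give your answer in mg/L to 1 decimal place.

Over one 14-h interval, 14/21 ≈ 0.66667 half-lives elapse, leaving f ≈ 0.6300 of each dose.
Each bolus raises the concentration by D/Vd = 2070/75 ≈ 27.600 mg/L.
Steady-state trough Cmin,ss = C₀·f/(1−f) ≈ 27.600 × 0.6300/0.3700 ≈ 46.995 mg/L.

47.0 mg/L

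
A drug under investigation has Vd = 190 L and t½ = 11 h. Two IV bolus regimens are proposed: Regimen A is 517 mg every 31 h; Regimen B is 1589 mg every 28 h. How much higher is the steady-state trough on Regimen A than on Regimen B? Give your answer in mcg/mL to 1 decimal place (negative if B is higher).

Regimen A: f = (1/2)^(31/11) ≈ 0.1418; Cmin,ss = (517/190)·f/(1−f) ≈ 0.450 mcg/mL.
Regimen B: f = (1/2)^(28/11) ≈ 0.1713; Cmin,ss = (1589/190)·f/(1−f) ≈ 1.729 mcg/mL.
Difference ≈ 0.450 − 1.729 ≈ -1.279 mcg/mL.

-1.3 mcg/mL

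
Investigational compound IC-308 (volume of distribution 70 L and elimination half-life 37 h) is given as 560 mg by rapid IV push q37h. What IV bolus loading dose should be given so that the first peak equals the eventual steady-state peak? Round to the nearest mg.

1120 mg

f = (1/2)^(37/37) ≈ 0.500000; accumulation ratio R = 1/(1−f) ≈ 2.00000.
Loading dose to hit Cmax,ss on first dose: D_load = D_maint·R ≈ 560 × 2.00000 ≈ 1120.00 mg.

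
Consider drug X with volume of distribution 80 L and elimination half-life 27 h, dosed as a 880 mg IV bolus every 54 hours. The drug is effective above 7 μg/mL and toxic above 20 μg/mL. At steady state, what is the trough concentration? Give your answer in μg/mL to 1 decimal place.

The dosing interval is 2 half-lives, so f = 2^(−2) = 0.25.
Accumulation ratio R = 1/(1 − f) = 1/0.75 = 4/3.
Single-dose peak C₀ = D/Vd = 880/80 = 11 μg/mL.
Steady-state peak Cmax,ss = C₀·R = 11 × 4/3 ≈ 14.667 μg/mL.
Steady-state trough Cmin,ss = Cmax,ss·f ≈ 14.667 × 0.25 ≈ 3.667 μg/mL.
Trough 3.7 μg/mL vs MEC 7 μg/mL: subtherapeutic.

3.7 μg/mL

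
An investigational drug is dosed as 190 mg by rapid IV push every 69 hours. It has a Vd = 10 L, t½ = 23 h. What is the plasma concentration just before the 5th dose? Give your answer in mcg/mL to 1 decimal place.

f = (1/2)^(τ/t½) = (1/2)^(69/23) ≈ 0.1250.
C₀ = D/Vd = 190/10 ≈ 19.000 mcg/mL.
Before the 5th dose, 4 doses have been given. Superposition: Cmin = C₀·(f + f² + … + f^4).
≈ 19.000 × (0.1250 + 0.0156 + 0.0020 + 0.0002) ≈ 19.000 × 0.1428 ≈ 2.713 mcg/mL.

2.7 mcg/mL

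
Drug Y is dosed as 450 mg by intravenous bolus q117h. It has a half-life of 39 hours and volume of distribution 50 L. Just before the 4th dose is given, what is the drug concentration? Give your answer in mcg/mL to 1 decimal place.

1.3 mcg/mL

f = (1/2)^(τ/t½) = (1/2)^(117/39) ≈ 0.1250.
C₀ = D/Vd = 450/50 ≈ 9.000 mcg/mL.
Before the 4th dose, 3 doses have been given. Superposition: Cmin = C₀·(f + f² + … + f^3).
≈ 9.000 × (0.1250 + 0.0156 + 0.0020) ≈ 9.000 × 0.1426 ≈ 1.283 mcg/mL.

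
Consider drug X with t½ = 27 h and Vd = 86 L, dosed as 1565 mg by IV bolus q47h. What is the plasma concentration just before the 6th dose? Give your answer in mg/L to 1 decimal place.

7.8 mg/L

f = (1/2)^(τ/t½) = (1/2)^(47/27) ≈ 0.2992.
C₀ = D/Vd = 1565/86 ≈ 18.198 mg/L.
Before the 6th dose, 5 doses have been given. Superposition: Cmin = C₀·(f + f² + … + f^5).
≈ 18.198 × (0.2992 + 0.0895 + 0.0268 + 0.0080 + 0.0024) ≈ 18.198 × 0.4259 ≈ 7.751 mg/L.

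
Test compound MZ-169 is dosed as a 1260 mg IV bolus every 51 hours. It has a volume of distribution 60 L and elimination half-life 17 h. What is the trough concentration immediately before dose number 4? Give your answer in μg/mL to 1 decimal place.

3.0 μg/mL

f = (1/2)^(τ/t½) = (1/2)^(51/17) ≈ 0.1250.
C₀ = D/Vd = 1260/60 ≈ 21.000 μg/mL.
Before the 4th dose, 3 doses have been given. Superposition: Cmin = C₀·(f + f² + … + f^3).
≈ 21.000 × (0.1250 + 0.0156 + 0.0020) ≈ 21.000 × 0.1426 ≈ 2.995 μg/mL.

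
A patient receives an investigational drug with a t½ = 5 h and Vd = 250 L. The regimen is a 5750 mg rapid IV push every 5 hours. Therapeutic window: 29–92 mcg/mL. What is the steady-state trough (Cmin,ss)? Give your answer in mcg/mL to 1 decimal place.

23.0 mcg/mL

τ = 5 h = 1 half-life, so f = (1/2)^1 = 0.5.
Accumulation ratio R = 1/(1 − f) = 1/0.5 = 2/1.
Single-dose peak C₀ = D/Vd = 5750/250 = 23 mcg/mL.
Steady-state peak Cmax,ss = C₀·R = 23 × 2/1 ≈ 46.000 mcg/mL.
Steady-state trough Cmin,ss = Cmax,ss·f ≈ 46.000 × 0.5 ≈ 23.000 mcg/mL.
Trough 23.0 mcg/mL vs MEC 29 mcg/mL: subtherapeutic.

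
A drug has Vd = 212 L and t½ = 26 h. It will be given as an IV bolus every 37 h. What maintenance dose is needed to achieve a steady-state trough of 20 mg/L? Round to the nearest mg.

7130 mg

τ/t½ = 37/26 ≈ 1.4231, so f = (1/2)^(37/26) ≈ 0.372916.
Cmin,ss = (D/Vd)·f/(1−f), so D = Cmin,ss·Vd·(1−f)/f.
D = 20 × 212 × (1−f)/f ≈ 20 × 212 × 1.68157 ≈ 7129.86 mg.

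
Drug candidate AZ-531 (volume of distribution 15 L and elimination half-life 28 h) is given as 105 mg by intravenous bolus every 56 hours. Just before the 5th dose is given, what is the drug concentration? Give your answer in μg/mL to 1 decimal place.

f = (1/2)^(τ/t½) = (1/2)^(56/28) ≈ 0.2500.
C₀ = D/Vd = 105/15 ≈ 7.000 μg/mL.
Before the 5th dose, 4 doses have been given. Superposition: Cmin = C₀·(f + f² + … + f^4).
≈ 7.000 × (0.2500 + 0.0625 + 0.0156 + 0.0039) ≈ 7.000 × 0.3320 ≈ 2.324 μg/mL.

2.3 μg/mL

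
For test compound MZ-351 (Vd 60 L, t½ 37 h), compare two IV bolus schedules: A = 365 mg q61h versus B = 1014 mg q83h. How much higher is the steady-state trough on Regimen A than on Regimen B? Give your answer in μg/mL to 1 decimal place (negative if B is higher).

-1.7 μg/mL

Regimen A: f = (1/2)^(61/37) ≈ 0.3189; Cmin,ss = (365/60)·f/(1−f) ≈ 2.848 μg/mL.
Regimen B: f = (1/2)^(83/37) ≈ 0.2112; Cmin,ss = (1014/60)·f/(1−f) ≈ 4.525 μg/mL.
Difference ≈ 2.848 − 4.525 ≈ -1.677 μg/mL.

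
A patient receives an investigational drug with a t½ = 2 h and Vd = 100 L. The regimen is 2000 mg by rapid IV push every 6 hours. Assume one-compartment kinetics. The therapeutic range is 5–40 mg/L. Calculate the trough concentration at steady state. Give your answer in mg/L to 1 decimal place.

2.9 mg/L

τ = 6 h = 3 half-lives, so f = (1/2)^3 = 0.125.
At steady state, R = 1/(1 − 0.125) = 8/7.
Single-dose peak C₀ = D/Vd = 2000/100 = 20 mg/L.
Steady-state peak Cmax,ss = C₀·R = 20 × 8/7 ≈ 22.857 mg/L.
Steady-state trough Cmin,ss = Cmax,ss·f ≈ 22.857 × 0.125 ≈ 2.857 mg/L.
Trough 2.9 mg/L vs MEC 5 mg/L: subtherapeutic.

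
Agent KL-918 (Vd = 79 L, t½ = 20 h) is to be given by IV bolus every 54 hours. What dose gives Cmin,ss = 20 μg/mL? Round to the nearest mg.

8687 mg

τ/t½ = 54/20 ≈ 2.7, so f = (1/2)^(54/20) ≈ 0.153893.
Cmin,ss = (D/Vd)·f/(1−f), so D = Cmin,ss·Vd·(1−f)/f.
D = 20 × 79 × (1−f)/f ≈ 20 × 79 × 5.49802 ≈ 8686.87 mg.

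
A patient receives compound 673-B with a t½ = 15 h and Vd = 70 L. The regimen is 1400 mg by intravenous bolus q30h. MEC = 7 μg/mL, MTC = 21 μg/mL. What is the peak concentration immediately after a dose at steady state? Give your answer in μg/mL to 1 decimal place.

26.7 μg/mL

The dosing interval is 2 half-lives, so f = 2^(−2) = 0.25.
At steady state, R = 1/(1 − 0.25) = 4/3.
Single-dose peak C₀ = D/Vd = 1400/70 = 20 μg/mL.
Steady-state peak Cmax,ss = C₀·R = 20 × 4/3 ≈ 26.667 μg/mL.
Peak 26.7 μg/mL vs MTC 21 μg/mL: exceeds toxic threshold.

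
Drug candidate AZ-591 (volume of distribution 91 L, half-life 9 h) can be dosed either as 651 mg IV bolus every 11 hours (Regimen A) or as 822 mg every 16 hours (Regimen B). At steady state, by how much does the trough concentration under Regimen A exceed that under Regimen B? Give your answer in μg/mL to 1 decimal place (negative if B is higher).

Regimen A: f = (1/2)^(11/9) ≈ 0.4286; Cmin,ss = (651/91)·f/(1−f) ≈ 5.366 μg/mL.
Regimen B: f = (1/2)^(16/9) ≈ 0.2916; Cmin,ss = (822/91)·f/(1−f) ≈ 3.718 μg/mL.
Difference ≈ 5.366 − 3.718 ≈ 1.648 μg/mL.

1.6 μg/mL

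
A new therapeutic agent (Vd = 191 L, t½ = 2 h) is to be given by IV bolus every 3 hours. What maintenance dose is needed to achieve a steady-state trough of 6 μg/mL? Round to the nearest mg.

τ/t½ = 3/2 ≈ 1.5, so f = (1/2)^(3/2) ≈ 0.353553.
Cmin,ss = (D/Vd)·f/(1−f), so D = Cmin,ss·Vd·(1−f)/f.
D = 6 × 191 × (1−f)/f ≈ 6 × 191 × 1.82843 ≈ 2095.38 mg.

2095 mg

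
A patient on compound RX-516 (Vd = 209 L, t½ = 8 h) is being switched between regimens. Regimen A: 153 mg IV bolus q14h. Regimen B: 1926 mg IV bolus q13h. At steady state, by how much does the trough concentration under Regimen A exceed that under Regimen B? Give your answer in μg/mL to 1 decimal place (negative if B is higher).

Regimen A: f = (1/2)^(14/8) ≈ 0.2973; Cmin,ss = (153/209)·f/(1−f) ≈ 0.310 μg/mL.
Regimen B: f = (1/2)^(13/8) ≈ 0.3242; Cmin,ss = (1926/209)·f/(1−f) ≈ 4.421 μg/mL.
Difference ≈ 0.310 − 4.421 ≈ -4.111 μg/mL.

-4.1 μg/mL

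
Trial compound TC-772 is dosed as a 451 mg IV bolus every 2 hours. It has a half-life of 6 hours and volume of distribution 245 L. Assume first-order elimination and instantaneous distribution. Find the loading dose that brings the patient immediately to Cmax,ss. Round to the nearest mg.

f = (1/2)^(2/6) ≈ 0.793701; accumulation ratio R = 1/(1−f) ≈ 4.84733.
Loading dose to hit Cmax,ss on first dose: D_load = D_maint·R ≈ 451 × 4.84733 ≈ 2186.15 mg.

2186 mg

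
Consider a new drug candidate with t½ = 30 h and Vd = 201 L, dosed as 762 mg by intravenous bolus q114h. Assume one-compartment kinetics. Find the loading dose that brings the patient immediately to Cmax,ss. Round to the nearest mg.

821 mg

f = (1/2)^(114/30) ≈ 0.071794; accumulation ratio R = 1/(1−f) ≈ 1.07735.
Loading dose to hit Cmax,ss on first dose: D_load = D_maint·R ≈ 762 × 1.07735 ≈ 820.94 mg.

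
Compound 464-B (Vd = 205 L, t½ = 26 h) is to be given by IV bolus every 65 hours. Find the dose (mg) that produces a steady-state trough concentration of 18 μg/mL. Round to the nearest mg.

τ/t½ = 65/26 ≈ 2.5, so f = (1/2)^(65/26) ≈ 0.176777.
Cmin,ss = (D/Vd)·f/(1−f), so D = Cmin,ss·Vd·(1−f)/f.
D = 18 × 205 × (1−f)/f ≈ 18 × 205 × 4.65684 ≈ 17183.74 mg.

17184 mg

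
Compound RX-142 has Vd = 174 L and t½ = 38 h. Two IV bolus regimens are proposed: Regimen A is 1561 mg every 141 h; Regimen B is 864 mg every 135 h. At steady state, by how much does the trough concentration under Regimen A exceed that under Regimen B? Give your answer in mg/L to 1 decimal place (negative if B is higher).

0.3 mg/L

Regimen A: f = (1/2)^(141/38) ≈ 0.0764; Cmin,ss = (1561/174)·f/(1−f) ≈ 0.742 mg/L.
Regimen B: f = (1/2)^(135/38) ≈ 0.0852; Cmin,ss = (864/174)·f/(1−f) ≈ 0.462 mg/L.
Difference ≈ 0.742 − 0.462 ≈ 0.280 mg/L.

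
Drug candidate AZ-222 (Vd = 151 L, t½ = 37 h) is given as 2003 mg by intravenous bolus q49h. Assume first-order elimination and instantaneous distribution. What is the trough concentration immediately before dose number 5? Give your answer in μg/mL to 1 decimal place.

8.6 μg/mL

f = (1/2)^(τ/t½) = (1/2)^(49/37) ≈ 0.3993.
C₀ = D/Vd = 2003/151 ≈ 13.265 μg/mL.
Before the 5th dose, 4 doses have been given. Superposition: Cmin = C₀·(f + f² + … + f^4).
≈ 13.265 × (0.3993 + 0.1594 + 0.0637 + 0.0254) ≈ 13.265 × 0.6478 ≈ 8.593 μg/mL.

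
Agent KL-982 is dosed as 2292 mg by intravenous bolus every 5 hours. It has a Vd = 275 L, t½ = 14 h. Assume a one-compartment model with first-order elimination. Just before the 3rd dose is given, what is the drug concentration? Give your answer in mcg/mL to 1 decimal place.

f = (1/2)^(τ/t½) = (1/2)^(5/14) ≈ 0.7807.
C₀ = D/Vd = 2292/275 ≈ 8.335 mcg/mL.
Before the 3rd dose, 2 doses have been given. Superposition: Cmin = C₀·(f + f²).
≈ 8.335 × (0.7807 + 0.6095) ≈ 8.335 × 1.3902 ≈ 11.587 mcg/mL.

11.6 mcg/mL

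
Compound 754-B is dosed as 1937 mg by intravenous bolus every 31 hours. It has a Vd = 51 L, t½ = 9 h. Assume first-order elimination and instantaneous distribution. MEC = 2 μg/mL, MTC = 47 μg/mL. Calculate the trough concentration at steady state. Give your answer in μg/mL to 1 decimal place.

Over one 31-h interval, 31/9 ≈ 3.4444 half-lives elapse, leaving f ≈ 0.0919 of each dose.
At steady state, accumulation factor R = 1/(1 − e^(−kτ)) ≈ 1.1012.
Single-dose peak C₀ = D/Vd = 1937/51 ≈ 37.980 μg/mL.
Steady-state peak Cmax,ss = C₀·R ≈ 37.980 × 1.1012 ≈ 41.824 μg/mL.
Steady-state trough Cmin,ss = Cmax,ss·f ≈ 41.824 × 0.0919 ≈ 3.844 μg/mL.
Trough 3.8 μg/mL vs MEC 2 μg/mL: adequate.

3.8 μg/mL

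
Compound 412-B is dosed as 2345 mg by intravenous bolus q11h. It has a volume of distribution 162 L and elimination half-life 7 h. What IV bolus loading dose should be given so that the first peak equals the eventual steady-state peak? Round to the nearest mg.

f = (1/2)^(11/7) ≈ 0.336475; accumulation ratio R = 1/(1−f) ≈ 1.50710.
Loading dose to hit Cmax,ss on first dose: D_load = D_maint·R ≈ 2345 × 1.50710 ≈ 3534.15 mg.

3534 mg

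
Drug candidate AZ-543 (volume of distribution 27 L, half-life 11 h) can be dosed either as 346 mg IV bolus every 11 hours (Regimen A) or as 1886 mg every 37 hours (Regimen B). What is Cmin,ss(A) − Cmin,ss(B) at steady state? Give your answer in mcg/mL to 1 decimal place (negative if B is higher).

5.3 mcg/mL

Regimen A: f = (1/2)^(11/11) ≈ 0.5000; Cmin,ss = (346/27)·f/(1−f) ≈ 12.815 mcg/mL.
Regimen B: f = (1/2)^(37/11) ≈ 0.0972; Cmin,ss = (1886/27)·f/(1−f) ≈ 7.521 mcg/mL.
Difference ≈ 12.815 − 7.521 ≈ 5.294 mcg/mL.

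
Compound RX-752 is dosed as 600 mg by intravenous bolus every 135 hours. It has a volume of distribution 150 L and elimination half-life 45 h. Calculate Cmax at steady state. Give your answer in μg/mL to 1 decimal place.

The dosing interval is 3 half-lives, so f = 2^(−3) = 0.125.
Accumulation ratio R = 1/(1 − f) = 1/0.875 = 8/7.
Single-dose peak C₀ = D/Vd = 600/150 = 4 μg/mL.
Steady-state peak Cmax,ss = C₀·R = 4 × 8/7 ≈ 4.571 μg/mL.

4.6 μg/mL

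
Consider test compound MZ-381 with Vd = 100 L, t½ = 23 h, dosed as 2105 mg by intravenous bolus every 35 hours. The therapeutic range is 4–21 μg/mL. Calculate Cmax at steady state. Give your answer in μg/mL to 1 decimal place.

τ/t½ = 35/23 ≈ 1.5217, so fraction remaining f = (1/2)^(35/23) ≈ 0.3483.
Accumulation ratio R = 1/(1 − f) ≈ 1/0.6517 ≈ 1.5344.
Each bolus raises the concentration by D/Vd = 2105/100 ≈ 21.050 μg/mL.
Steady-state peak Cmax,ss = C₀·R ≈ 21.050 × 1.5344 ≈ 32.299 μg/mL.
Peak 32.3 μg/mL vs MTC 21 μg/mL: exceeds toxic threshold.

32.3 μg/mL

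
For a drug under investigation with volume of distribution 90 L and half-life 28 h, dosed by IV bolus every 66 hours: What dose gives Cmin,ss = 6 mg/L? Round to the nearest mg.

τ/t½ = 66/28 ≈ 2.3571, so f = (1/2)^(66/28) ≈ 0.195177.
Cmin,ss = (D/Vd)·f/(1−f), so D = Cmin,ss·Vd·(1−f)/f.
D = 6 × 90 × (1−f)/f ≈ 6 × 90 × 4.12355 ≈ 2226.72 mg.

2227 mg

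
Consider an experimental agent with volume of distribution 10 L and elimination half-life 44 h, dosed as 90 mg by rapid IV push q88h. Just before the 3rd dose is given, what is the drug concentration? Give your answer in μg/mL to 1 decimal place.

f = (1/2)^(τ/t½) = (1/2)^(88/44) ≈ 0.2500.
C₀ = D/Vd = 90/10 ≈ 9.000 μg/mL.
Before the 3rd dose, 2 doses have been given. Superposition: Cmin = C₀·(f + f²).
≈ 9.000 × (0.2500 + 0.0625) ≈ 9.000 × 0.3125 ≈ 2.812 μg/mL.

2.8 μg/mL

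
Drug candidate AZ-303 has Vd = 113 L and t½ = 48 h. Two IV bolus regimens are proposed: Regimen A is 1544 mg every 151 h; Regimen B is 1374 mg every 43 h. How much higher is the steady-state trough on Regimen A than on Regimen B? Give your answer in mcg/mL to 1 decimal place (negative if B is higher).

-12.4 mcg/mL

Regimen A: f = (1/2)^(151/48) ≈ 0.1130; Cmin,ss = (1544/113)·f/(1−f) ≈ 1.741 mcg/mL.
Regimen B: f = (1/2)^(43/48) ≈ 0.5374; Cmin,ss = (1374/113)·f/(1−f) ≈ 14.125 mcg/mL.
Difference ≈ 1.741 − 14.125 ≈ -12.384 mcg/mL.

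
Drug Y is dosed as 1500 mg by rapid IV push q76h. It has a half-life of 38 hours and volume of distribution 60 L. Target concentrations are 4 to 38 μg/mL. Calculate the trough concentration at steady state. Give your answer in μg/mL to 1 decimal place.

8.3 μg/mL

The dosing interval is 2 half-lives, so f = 2^(−2) = 0.25.
Accumulation ratio R = 1/(1 − f) = 1/0.75 = 4/3.
Single-dose peak C₀ = D/Vd = 1500/60 = 25 μg/mL.
Steady-state peak Cmax,ss = C₀·R = 25 × 4/3 ≈ 33.333 μg/mL.
Steady-state trough Cmin,ss = Cmax,ss·f ≈ 33.333 × 0.25 ≈ 8.333 μg/mL.
Trough 8.3 μg/mL vs MEC 4 μg/mL: adequate.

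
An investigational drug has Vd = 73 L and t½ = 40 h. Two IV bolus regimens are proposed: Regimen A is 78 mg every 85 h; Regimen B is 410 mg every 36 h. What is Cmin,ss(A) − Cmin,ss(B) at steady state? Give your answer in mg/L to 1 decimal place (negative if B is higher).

Regimen A: f = (1/2)^(85/40) ≈ 0.2293; Cmin,ss = (78/73)·f/(1−f) ≈ 0.318 mg/L.
Regimen B: f = (1/2)^(36/40) ≈ 0.5359; Cmin,ss = (410/73)·f/(1−f) ≈ 6.485 mg/L.
Difference ≈ 0.318 − 6.485 ≈ -6.167 mg/L.

-6.2 mg/L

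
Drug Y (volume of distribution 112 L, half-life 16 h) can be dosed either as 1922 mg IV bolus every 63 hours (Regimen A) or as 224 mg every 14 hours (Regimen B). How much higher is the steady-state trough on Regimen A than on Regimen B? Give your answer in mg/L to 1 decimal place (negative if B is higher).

Regimen A: f = (1/2)^(63/16) ≈ 0.0653; Cmin,ss = (1922/112)·f/(1−f) ≈ 1.199 mg/L.
Regimen B: f = (1/2)^(14/16) ≈ 0.5453; Cmin,ss = (224/112)·f/(1−f) ≈ 2.399 mg/L.
Difference ≈ 1.199 − 2.399 ≈ -1.200 mg/L.

-1.2 mg/L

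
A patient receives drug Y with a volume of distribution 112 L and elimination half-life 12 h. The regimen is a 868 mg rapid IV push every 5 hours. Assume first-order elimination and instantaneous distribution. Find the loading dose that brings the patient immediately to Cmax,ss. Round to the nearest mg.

f = (1/2)^(5/12) ≈ 0.749154; accumulation ratio R = 1/(1−f) ≈ 3.98651.
Loading dose to hit Cmax,ss on first dose: D_load = D_maint·R ≈ 868 × 3.98651 ≈ 3460.29 mg.

3460 mg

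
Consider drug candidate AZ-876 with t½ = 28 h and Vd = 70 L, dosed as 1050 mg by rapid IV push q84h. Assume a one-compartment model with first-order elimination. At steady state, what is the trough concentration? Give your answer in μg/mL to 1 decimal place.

The dosing interval is 3 half-lives, so f = 2^(−3) = 0.125.
At steady state, R = 1/(1 − 0.125) = 8/7.
Single-dose peak C₀ = D/Vd = 1050/70 = 15 μg/mL.
Steady-state peak Cmax,ss = C₀·R = 15 × 8/7 ≈ 17.143 μg/mL.
Steady-state trough Cmin,ss = Cmax,ss·f ≈ 17.143 × 0.125 ≈ 2.143 μg/mL.

2.1 μg/mL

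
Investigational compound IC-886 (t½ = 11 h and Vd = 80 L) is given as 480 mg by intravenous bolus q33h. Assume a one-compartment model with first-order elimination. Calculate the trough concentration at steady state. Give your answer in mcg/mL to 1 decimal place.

τ = 33 h = 3 half-lives, so f = (1/2)^3 = 0.125.
Accumulation ratio R = 1/(1 − f) = 1/0.875 = 8/7.
Single-dose peak C₀ = D/Vd = 480/80 = 6 mcg/mL.
Steady-state peak Cmax,ss = C₀·R = 6 × 8/7 ≈ 6.857 mcg/mL.
Steady-state trough Cmin,ss = Cmax,ss·f ≈ 6.857 × 0.125 ≈ 0.857 mcg/mL.

0.9 mcg/mL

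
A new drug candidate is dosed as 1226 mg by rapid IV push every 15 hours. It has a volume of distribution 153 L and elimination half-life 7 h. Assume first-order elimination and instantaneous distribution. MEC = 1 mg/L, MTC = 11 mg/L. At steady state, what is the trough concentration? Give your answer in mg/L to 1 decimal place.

τ/t½ = 15/7 ≈ 2.1429, so fraction remaining f = (1/2)^(15/7) ≈ 0.2264.
At steady state, accumulation factor R = 1/(1 − e^(−kτ)) ≈ 1.2927.
Single-dose peak C₀ = D/Vd = 1226/153 ≈ 8.013 mg/L.
Steady-state peak Cmax,ss = C₀·R ≈ 8.013 × 1.2927 ≈ 10.358 mg/L.
Steady-state trough Cmin,ss = Cmax,ss·f ≈ 10.358 × 0.2264 ≈ 2.345 mg/L.
Trough 2.3 mg/L vs MEC 1 mg/L: adequate.

2.3 mg/L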